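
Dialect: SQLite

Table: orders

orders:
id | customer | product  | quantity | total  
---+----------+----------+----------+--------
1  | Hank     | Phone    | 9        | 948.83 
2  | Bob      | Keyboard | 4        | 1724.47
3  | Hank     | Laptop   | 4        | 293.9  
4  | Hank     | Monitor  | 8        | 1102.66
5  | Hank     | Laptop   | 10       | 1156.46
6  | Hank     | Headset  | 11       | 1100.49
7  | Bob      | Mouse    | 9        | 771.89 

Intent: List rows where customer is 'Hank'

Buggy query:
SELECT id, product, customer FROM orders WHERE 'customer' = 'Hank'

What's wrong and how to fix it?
Bug: 'customer' in single quotes is a string literal, not the column; the comparison is literal-vs-literal and never true

Fix: Reference the column as customer without single quotes

Corrected query:
SELECT id, product, customer FROM orders WHERE customer = 'Hank'

Result:
id | product | customer
---+---------+---------
1  | Phone   | Hank    
3  | Laptop  | Hank    
4  | Monitor | Hank    
5  | Laptop  | Hank    
6  | Headset | Hank    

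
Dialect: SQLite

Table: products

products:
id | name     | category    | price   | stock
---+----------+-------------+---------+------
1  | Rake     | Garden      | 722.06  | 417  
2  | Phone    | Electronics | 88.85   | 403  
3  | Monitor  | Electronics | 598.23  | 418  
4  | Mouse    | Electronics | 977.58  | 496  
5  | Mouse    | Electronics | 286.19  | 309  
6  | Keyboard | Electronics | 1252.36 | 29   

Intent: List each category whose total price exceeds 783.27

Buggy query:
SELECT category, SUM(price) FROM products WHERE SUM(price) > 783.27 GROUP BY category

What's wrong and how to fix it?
Bug: Aggregate functions cannot appear in a WHERE clause

Fix: Use HAVING (which filters groups after aggregation) instead of WHERE

Corrected query:
SELECT category, SUM(price) FROM products GROUP BY category HAVING SUM(price) > 783.27

Result:
category    | SUM(price)
------------+-----------
Electronics | 3203.21   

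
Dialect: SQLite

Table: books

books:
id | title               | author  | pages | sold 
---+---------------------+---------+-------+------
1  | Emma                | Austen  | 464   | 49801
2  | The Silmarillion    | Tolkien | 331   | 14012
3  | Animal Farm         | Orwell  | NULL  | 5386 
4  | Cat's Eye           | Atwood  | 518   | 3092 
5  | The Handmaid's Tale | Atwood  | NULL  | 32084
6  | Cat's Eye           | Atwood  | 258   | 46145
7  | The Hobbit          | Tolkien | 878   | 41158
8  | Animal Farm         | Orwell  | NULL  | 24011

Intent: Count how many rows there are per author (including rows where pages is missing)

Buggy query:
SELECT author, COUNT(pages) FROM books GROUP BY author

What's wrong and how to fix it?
Bug: COUNT(pages) skips NULLs, so groups with missing pages are undercounted

Fix: Replace COUNT(pages) with COUNT(*)

Corrected query:
SELECT author, COUNT(*) FROM books GROUP BY author

Result:
author  | COUNT(*)
--------+---------
Atwood  | 3       
Austen  | 1       
Orwell  | 2       
Tolkien | 2       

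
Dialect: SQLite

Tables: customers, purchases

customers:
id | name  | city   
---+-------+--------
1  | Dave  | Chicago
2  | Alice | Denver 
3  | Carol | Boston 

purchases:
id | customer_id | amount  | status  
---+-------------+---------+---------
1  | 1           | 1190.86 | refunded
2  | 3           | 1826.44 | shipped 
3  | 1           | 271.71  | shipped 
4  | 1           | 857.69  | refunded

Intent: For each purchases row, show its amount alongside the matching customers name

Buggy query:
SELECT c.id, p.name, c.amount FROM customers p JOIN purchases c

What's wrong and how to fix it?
Bug: JOIN with no ON clause produces a cartesian product; every purchases row pairs with every customers row

Fix: Add ON c.customer_id = p.id to the JOIN

Corrected query:
SELECT c.id, p.name, c.amount FROM customers p JOIN purchases c ON c.customer_id = p.id

Result:
id | name  | amount 
---+-------+--------
1  | Dave  | 1190.86
2  | Carol | 1826.44
3  | Dave  | 271.71 
4  | Dave  | 857.69 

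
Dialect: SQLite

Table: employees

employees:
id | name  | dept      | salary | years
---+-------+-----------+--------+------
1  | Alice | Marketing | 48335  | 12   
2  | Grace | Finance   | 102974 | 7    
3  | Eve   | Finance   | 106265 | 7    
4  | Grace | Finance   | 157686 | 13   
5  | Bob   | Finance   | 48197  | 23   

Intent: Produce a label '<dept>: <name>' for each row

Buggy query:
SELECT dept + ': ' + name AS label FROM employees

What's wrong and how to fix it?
Bug: SQLite uses || for string concatenation; + coerces text to numbers (yielding 0)

Fix: Use the || operator for string concatenation

Corrected query:
SELECT dept || ': ' || name AS label FROM employees

Result:
label           
----------------
Marketing: Alice
Finance: Grace  
Finance: Eve    
Finance: Grace  
Finance: Bob    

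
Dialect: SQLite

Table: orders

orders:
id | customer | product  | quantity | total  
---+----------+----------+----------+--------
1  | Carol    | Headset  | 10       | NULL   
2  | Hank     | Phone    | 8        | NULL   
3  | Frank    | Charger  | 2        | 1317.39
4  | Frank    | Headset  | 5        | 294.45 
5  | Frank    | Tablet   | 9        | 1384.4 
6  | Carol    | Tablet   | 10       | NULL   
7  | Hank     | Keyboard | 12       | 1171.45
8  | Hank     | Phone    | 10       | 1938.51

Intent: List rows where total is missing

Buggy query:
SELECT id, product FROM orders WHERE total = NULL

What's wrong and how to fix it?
Bug: Comparing to NULL with '=' never matches; NULL = NULL is unknown, not true

Fix: Replace '= NULL' with 'IS NULL'

Corrected query:
SELECT id, product FROM orders WHERE total IS NULL

Result:
id | product
---+--------
1  | Headset
2  | Phone  
6  | Tablet 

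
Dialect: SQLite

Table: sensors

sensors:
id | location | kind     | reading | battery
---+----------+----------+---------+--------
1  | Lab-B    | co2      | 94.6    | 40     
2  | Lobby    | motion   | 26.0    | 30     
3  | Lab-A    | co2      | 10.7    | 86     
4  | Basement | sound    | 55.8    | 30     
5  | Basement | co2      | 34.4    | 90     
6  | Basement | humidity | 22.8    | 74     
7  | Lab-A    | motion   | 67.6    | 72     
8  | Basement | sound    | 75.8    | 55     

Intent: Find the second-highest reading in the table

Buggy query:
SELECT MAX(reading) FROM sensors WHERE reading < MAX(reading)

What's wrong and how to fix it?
Bug: MAX(reading) on the right of the comparison is an aggregate-in-WHERE error

Fix: Put the inner MAX in a scalar subquery

Corrected query:
SELECT MAX(reading) FROM sensors WHERE reading < (SELECT MAX(reading) FROM sensors)

Result:
MAX(reading)
------------
75.8        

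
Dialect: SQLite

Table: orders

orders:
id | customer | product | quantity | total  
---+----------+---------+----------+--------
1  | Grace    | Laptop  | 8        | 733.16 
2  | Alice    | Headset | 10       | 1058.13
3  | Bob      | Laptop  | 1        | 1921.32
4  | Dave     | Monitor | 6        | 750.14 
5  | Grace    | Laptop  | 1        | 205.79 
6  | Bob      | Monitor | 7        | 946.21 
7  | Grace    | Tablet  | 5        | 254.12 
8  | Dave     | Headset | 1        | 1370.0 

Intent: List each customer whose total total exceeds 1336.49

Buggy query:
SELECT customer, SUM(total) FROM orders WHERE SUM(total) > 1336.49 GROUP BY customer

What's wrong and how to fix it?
Bug: WHERE runs before GROUP BY, so aggregates aren't available there

Fix: Use HAVING (which filters groups after aggregation) instead of WHERE

Corrected query:
SELECT customer, SUM(total) FROM orders GROUP BY customer HAVING SUM(total) > 1336.49

Result:
customer | SUM(total)
---------+-----------
Bob      | 2867.53   
Dave     | 2120.14   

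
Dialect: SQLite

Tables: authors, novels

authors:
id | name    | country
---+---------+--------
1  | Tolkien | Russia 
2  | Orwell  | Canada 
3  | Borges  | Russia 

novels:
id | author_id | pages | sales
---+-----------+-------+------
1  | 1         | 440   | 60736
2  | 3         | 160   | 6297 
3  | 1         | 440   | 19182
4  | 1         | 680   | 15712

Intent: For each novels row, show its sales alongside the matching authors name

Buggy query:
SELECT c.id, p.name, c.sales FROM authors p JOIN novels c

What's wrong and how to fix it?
Bug: Missing join condition: each novels row is matched to all authors rows instead of just its own

Fix: Specify the join condition linking the foreign key to the parent id

Corrected query:
SELECT c.id, p.name, c.sales FROM authors p JOIN novels c ON c.author_id = p.id

Result:
id | name    | sales
---+---------+------
1  | Tolkien | 60736
2  | Borges  | 6297 
3  | Tolkien | 19182
4  | Tolkien | 15712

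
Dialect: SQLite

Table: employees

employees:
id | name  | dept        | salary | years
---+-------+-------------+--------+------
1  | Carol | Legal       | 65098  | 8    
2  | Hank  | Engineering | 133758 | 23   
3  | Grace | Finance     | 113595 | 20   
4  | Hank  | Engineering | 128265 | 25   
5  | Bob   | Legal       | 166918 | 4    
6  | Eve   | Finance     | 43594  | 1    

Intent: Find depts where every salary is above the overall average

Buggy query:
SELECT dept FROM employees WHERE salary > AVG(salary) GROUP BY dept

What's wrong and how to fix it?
Bug: WHERE evaluates per row before aggregation, so AVG() is unavailable

Fix: Use a subquery for AVG and a HAVING MIN(...) filter so the condition holds for every row in the group

Corrected query:
SELECT dept FROM employees GROUP BY dept HAVING MIN(salary) > (SELECT AVG(salary) FROM employees)

Result:
dept       
-----------
Engineering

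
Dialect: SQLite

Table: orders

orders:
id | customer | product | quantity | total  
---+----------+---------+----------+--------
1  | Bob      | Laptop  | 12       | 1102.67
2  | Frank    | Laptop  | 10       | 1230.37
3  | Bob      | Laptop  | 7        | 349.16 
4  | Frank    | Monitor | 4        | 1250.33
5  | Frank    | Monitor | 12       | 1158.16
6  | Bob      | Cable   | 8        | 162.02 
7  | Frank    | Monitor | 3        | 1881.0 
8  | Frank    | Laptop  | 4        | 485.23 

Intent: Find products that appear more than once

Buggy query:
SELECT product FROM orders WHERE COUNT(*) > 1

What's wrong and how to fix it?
Bug: COUNT(*) is an aggregate and cannot be used in WHERE

Fix: Group first, then use HAVING for the count condition

Corrected query:
SELECT product FROM orders GROUP BY product HAVING COUNT(*) > 1

Result:
product
-------
Laptop 
Monitor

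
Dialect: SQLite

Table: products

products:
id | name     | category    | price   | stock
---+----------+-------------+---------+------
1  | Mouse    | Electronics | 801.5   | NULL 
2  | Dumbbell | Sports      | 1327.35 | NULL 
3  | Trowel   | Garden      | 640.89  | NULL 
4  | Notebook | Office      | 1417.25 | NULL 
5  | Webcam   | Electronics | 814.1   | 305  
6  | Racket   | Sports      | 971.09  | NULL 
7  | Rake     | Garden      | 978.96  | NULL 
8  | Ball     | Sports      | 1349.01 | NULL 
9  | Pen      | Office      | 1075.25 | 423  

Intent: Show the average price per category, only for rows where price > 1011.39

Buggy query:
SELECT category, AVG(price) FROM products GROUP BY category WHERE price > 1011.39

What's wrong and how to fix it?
Bug: WHERE cannot follow GROUP BY

Fix: Place WHERE between FROM and GROUP BY

Corrected query:
SELECT category, AVG(price) FROM products WHERE price > 1011.39 GROUP BY category

Result:
category | AVG(price)
---------+-----------
Office   | 1246.25   
Sports   | 1338.18   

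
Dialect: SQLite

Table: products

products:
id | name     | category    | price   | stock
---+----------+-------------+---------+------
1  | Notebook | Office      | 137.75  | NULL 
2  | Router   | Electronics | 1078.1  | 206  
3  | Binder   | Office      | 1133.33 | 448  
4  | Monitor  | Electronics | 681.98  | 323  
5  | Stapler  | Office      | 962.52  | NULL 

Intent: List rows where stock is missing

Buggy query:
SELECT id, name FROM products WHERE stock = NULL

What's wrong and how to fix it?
Bug: '= NULL' is always unknown in SQL three-valued logic, so no rows match

Fix: Use IS NULL to test for NULL

Corrected query:
SELECT id, name FROM products WHERE stock IS NULL

Result:
id | name    
---+---------
1  | Notebook
5  | Stapler 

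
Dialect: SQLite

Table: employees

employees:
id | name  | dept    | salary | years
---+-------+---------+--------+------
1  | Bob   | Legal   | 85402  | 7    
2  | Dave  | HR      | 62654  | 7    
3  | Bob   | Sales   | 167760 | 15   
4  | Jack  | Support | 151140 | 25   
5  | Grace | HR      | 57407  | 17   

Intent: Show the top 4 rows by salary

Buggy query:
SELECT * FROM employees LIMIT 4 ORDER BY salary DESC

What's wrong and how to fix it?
Bug: ORDER BY cannot follow LIMIT; LIMIT is the final clause

Fix: Swap the clauses: ORDER BY first, then LIMIT

Corrected query:
SELECT * FROM employees ORDER BY salary DESC LIMIT 4

Result:
id | name | dept    | salary | years
---+------+---------+--------+------
3  | Bob  | Sales   | 167760 | 15   
4  | Jack | Support | 151140 | 25   
1  | Bob  | Legal   | 85402  | 7    
2  | Dave | HR      | 62654  | 7    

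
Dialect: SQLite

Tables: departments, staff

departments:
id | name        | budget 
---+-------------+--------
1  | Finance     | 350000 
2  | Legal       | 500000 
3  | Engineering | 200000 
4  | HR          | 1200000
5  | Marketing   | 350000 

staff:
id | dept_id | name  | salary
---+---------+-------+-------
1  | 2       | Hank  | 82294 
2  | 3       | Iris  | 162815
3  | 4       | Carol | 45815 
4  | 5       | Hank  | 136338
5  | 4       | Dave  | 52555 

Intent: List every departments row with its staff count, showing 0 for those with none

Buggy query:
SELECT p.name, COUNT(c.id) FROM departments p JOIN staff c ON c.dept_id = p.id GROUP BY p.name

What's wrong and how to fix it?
Bug: An inner join excludes parents with zero children

Fix: Use LEFT JOIN so parents without children still appear (COUNT(c.id) gives 0)

Corrected query:
SELECT p.name, COUNT(c.id) FROM departments p LEFT JOIN staff c ON c.dept_id = p.id GROUP BY p.name

Result:
name        | COUNT(c.id)
------------+------------
Engineering | 1          
Finance     | 0          
HR          | 2          
Legal       | 1          
Marketing   | 1          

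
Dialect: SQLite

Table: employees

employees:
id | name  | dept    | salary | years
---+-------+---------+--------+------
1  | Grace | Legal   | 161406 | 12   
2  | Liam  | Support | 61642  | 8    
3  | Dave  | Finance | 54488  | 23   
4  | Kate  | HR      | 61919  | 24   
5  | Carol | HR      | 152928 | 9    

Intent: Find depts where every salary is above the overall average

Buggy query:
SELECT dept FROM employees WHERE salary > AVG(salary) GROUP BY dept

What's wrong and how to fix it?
Bug: AVG() is an aggregate; it can't sit directly in WHERE

Fix: Compute the overall average in a scalar subquery and compare each group's MIN against it in HAVING

Corrected query:
SELECT dept FROM employees GROUP BY dept HAVING MIN(salary) > (SELECT AVG(salary) FROM employees)

Result:
dept 
-----
Legal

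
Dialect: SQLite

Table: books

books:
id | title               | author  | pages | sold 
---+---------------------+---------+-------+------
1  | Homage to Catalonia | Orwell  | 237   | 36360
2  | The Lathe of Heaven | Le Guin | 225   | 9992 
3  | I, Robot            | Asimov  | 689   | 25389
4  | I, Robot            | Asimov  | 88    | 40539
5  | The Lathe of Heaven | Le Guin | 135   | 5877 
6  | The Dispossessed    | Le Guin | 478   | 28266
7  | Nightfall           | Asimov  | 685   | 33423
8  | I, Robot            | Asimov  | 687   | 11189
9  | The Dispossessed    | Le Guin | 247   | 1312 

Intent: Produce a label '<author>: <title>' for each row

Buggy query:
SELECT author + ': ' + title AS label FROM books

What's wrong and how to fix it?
Bug: SQLite uses || for string concatenation; + coerces text to numbers (yielding 0)

Fix: Use the || operator for string concatenation

Corrected query:
SELECT author || ': ' || title AS label FROM books

Result:
label                       
----------------------------
Orwell: Homage to Catalonia 
Le Guin: The Lathe of Heaven
Asimov: I, Robot            
Asimov: I, Robot            
Le Guin: The Lathe of Heaven
Le Guin: The Dispossessed   
Asimov: Nightfall           
Asimov: I, Robot            
Le Guin: The Dispossessed   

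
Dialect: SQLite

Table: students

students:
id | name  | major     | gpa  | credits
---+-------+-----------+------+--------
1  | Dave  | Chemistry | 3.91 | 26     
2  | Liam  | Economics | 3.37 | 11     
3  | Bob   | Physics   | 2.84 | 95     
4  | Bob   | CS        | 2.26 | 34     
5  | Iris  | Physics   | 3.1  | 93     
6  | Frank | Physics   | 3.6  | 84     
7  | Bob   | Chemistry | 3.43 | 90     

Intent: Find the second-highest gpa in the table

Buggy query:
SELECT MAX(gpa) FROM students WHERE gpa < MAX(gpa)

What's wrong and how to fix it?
Bug: MAX(gpa) on the right of the comparison is an aggregate-in-WHERE error

Fix: Compute the overall MAX in a subquery, then take MAX of rows below it

Corrected query:
SELECT MAX(gpa) FROM students WHERE gpa < (SELECT MAX(gpa) FROM students)

Result:
MAX(gpa)
--------
3.6     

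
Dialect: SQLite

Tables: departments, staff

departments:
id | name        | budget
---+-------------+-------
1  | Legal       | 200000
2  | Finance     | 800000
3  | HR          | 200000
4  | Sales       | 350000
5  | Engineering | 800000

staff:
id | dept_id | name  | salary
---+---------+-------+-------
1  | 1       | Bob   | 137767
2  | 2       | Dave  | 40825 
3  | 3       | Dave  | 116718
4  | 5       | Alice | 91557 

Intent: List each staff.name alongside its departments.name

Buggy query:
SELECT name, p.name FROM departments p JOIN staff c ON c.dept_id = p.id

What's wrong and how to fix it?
Bug: 'name' exists in both joined tables, so the database can't tell which one is meant

Fix: Qualify the column with its table alias (c.name)

Corrected query:
SELECT c.name, p.name FROM departments p JOIN staff c ON c.dept_id = p.id

Result:
name  | name       
------+------------
Bob   | Legal      
Dave  | Finance    
Dave  | HR         
Alice | Engineering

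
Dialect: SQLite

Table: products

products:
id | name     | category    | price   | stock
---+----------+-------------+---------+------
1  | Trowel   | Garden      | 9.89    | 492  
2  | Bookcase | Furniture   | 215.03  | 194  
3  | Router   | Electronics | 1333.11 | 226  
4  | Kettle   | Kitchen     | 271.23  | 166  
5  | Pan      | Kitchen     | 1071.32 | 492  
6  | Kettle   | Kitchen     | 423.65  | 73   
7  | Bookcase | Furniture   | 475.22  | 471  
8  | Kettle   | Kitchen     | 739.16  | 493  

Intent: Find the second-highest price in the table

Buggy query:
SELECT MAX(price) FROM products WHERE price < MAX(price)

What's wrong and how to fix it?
Bug: The inner MAX is an aggregate inside WHERE, which is not allowed

Fix: Put the inner MAX in a scalar subquery

Corrected query:
SELECT MAX(price) FROM products WHERE price < (SELECT MAX(price) FROM products)

Result:
MAX(price)
----------
1071.32   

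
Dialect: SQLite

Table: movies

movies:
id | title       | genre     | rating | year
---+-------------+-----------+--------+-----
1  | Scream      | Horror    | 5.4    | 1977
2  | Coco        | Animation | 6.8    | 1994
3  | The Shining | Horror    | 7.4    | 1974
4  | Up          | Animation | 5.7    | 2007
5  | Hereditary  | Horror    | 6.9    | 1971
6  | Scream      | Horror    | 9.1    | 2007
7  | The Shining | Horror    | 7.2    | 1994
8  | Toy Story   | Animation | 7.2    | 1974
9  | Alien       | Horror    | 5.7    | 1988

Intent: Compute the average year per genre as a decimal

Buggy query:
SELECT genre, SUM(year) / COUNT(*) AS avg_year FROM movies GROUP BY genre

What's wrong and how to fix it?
Bug: Both operands are integers, so '/' performs integer division and truncates

Fix: Cast one side to REAL so the division keeps the fractional part

Corrected query:
SELECT genre, SUM(year) * 1.0 / COUNT(*) AS avg_year FROM movies GROUP BY genre

Result:
genre     | avg_year   
----------+------------
Animation | 1991.666667
Horror    | 1985.166667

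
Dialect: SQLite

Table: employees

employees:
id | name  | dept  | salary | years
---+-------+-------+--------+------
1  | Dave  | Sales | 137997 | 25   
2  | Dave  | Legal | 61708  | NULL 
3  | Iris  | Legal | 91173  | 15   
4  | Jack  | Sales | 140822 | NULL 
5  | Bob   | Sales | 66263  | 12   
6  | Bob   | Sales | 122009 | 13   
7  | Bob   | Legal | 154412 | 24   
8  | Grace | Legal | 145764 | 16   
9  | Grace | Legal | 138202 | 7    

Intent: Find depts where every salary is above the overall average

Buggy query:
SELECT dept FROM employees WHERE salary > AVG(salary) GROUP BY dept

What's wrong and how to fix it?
Bug: AVG() is an aggregate; it can't sit directly in WHERE

Fix: Use a subquery for AVG and a HAVING MIN(...) filter so the condition holds for every row in the group

Corrected query:
SELECT dept FROM employees GROUP BY dept HAVING MIN(salary) > (SELECT AVG(salary) FROM employees)

Result:
(no rows)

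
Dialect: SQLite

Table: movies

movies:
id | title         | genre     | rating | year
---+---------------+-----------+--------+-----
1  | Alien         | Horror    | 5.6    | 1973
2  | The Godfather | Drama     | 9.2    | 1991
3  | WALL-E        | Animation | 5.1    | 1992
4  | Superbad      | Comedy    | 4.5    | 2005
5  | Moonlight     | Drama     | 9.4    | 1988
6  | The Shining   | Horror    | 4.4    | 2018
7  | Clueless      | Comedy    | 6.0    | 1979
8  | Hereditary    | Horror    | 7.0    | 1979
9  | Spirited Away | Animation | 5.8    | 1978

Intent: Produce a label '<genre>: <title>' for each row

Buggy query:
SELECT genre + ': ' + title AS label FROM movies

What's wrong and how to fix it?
Bug: '+' is numeric addition; on text columns SQLite converts them to 0 instead of concatenating

Fix: Use the || operator for string concatenation

Corrected query:
SELECT genre || ': ' || title AS label FROM movies

Result:
label                   
------------------------
Horror: Alien           
Drama: The Godfather    
Animation: WALL-E       
Comedy: Superbad        
Drama: Moonlight        
Horror: The Shining     
Comedy: Clueless        
Horror: Hereditary      
Animation: Spirited Away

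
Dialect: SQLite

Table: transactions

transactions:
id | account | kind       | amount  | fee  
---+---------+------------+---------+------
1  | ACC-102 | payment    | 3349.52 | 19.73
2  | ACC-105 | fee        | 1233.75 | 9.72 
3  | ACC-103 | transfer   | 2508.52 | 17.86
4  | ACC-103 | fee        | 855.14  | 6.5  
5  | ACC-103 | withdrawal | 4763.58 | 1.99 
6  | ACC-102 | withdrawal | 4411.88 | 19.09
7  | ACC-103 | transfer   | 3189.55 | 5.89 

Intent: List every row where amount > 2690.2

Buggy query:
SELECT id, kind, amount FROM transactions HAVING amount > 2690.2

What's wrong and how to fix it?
Bug: HAVING filters the output of aggregation, but this query has no GROUP BY and no aggregate functions, so SQLite rejects it (HAVING clause on a non-aggregate query); the condition here is per row

Fix: Use WHERE for row-level filtering

Corrected query:
SELECT id, kind, amount FROM transactions WHERE amount > 2690.2

Result:
id | kind       | amount 
---+------------+--------
1  | payment    | 3349.52
5  | withdrawal | 4763.58
6  | withdrawal | 4411.88
7  | transfer   | 3189.55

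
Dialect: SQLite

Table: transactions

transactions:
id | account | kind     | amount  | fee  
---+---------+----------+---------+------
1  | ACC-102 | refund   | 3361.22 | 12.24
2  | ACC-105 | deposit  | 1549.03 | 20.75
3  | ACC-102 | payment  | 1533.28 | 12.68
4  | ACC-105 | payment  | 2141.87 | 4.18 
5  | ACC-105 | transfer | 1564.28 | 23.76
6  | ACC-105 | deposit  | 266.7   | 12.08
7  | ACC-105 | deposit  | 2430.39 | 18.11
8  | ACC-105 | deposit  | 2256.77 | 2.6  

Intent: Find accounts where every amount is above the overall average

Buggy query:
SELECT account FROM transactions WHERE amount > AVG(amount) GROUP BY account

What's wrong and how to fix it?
Bug: AVG() is an aggregate; it can't sit directly in WHERE

Fix: Use a subquery for AVG and a HAVING MIN(...) filter so the condition holds for every row in the group

Corrected query:
SELECT account FROM transactions GROUP BY account HAVING MIN(amount) > (SELECT AVG(amount) FROM transactions)

Result:
(no rows)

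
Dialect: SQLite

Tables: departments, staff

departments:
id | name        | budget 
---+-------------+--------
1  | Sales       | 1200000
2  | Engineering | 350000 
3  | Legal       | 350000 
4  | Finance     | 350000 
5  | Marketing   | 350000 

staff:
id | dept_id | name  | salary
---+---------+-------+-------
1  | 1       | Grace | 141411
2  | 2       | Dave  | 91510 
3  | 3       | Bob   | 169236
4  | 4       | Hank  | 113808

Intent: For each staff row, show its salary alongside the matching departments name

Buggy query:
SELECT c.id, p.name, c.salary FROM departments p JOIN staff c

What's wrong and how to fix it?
Bug: JOIN with no ON clause produces a cartesian product; every staff row pairs with every departments row

Fix: Specify the join condition linking the foreign key to the parent id

Corrected query:
SELECT c.id, p.name, c.salary FROM departments p JOIN staff c ON c.dept_id = p.id

Result:
id | name        | salary
---+-------------+-------
1  | Sales       | 141411
2  | Engineering | 91510 
3  | Legal       | 169236
4  | Finance     | 113808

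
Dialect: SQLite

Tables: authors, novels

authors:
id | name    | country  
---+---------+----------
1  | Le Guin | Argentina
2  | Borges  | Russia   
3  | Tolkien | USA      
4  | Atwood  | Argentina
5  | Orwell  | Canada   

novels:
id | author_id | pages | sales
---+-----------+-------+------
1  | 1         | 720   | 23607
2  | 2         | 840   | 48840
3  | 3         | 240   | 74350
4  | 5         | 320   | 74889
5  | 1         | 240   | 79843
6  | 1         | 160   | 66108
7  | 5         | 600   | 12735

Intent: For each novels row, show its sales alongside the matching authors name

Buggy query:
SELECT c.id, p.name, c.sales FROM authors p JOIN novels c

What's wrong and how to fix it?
Bug: Missing join condition: each novels row is matched to all authors rows instead of just its own

Fix: Add ON c.author_id = p.id to the JOIN

Corrected query:
SELECT c.id, p.name, c.sales FROM authors p JOIN novels c ON c.author_id = p.id

Result:
id | name    | sales
---+---------+------
1  | Le Guin | 23607
2  | Borges  | 48840
3  | Tolkien | 74350
4  | Orwell  | 74889
5  | Le Guin | 79843
6  | Le Guin | 66108
7  | Orwell  | 12735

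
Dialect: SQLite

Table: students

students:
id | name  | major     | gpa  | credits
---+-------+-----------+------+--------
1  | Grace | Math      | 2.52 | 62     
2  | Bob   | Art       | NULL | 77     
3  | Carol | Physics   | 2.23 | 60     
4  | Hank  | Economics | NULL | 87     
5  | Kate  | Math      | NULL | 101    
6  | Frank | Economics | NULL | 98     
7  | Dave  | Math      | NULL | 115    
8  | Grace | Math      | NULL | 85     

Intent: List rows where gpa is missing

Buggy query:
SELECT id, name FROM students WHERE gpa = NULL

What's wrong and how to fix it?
Bug: '= NULL' is always unknown in SQL three-valued logic, so no rows match

Fix: Replace '= NULL' with 'IS NULL'

Corrected query:
SELECT id, name FROM students WHERE gpa IS NULL

Result:
id | name 
---+------
2  | Bob  
4  | Hank 
5  | Kate 
6  | Frank
7  | Dave 
8  | Grace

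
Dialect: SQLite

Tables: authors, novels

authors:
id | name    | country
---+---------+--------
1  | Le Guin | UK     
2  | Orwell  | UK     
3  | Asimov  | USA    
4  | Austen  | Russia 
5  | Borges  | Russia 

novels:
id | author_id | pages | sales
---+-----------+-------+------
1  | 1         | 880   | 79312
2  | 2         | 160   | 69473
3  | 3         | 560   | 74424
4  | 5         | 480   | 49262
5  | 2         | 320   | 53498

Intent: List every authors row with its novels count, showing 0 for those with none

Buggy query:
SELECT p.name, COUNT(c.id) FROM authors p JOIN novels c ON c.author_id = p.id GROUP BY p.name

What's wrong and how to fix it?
Bug: An inner join excludes parents with zero children

Fix: Use LEFT JOIN so parents without children still appear (COUNT(c.id) gives 0)

Corrected query:
SELECT p.name, COUNT(c.id) FROM authors p LEFT JOIN novels c ON c.author_id = p.id GROUP BY p.name

Result:
name    | COUNT(c.id)
--------+------------
Asimov  | 1          
Austen  | 0          
Borges  | 1          
Le Guin | 1          
Orwell  | 2          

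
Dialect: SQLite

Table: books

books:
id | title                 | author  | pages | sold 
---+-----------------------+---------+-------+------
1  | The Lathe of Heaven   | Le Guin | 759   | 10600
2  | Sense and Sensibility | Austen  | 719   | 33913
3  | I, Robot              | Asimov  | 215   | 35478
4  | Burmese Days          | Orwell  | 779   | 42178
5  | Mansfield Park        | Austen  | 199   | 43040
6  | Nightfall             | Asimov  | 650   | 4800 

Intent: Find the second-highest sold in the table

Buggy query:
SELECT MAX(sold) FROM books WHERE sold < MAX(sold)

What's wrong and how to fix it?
Bug: MAX(sold) on the right of the comparison is an aggregate-in-WHERE error

Fix: Compute the overall MAX in a subquery, then take MAX of rows below it

Corrected query:
SELECT MAX(sold) FROM books WHERE sold < (SELECT MAX(sold) FROM books)

Result:
MAX(sold)
---------
42178    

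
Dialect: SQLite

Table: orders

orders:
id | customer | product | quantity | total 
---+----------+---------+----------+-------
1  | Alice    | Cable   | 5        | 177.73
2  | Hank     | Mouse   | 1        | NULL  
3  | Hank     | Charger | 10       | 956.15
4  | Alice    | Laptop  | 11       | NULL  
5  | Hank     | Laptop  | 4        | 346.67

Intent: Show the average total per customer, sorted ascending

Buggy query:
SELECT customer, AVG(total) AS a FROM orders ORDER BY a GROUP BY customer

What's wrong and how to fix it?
Bug: GROUP BY must precede ORDER BY

Fix: Move ORDER BY to the end, after GROUP BY

Corrected query:
SELECT customer, AVG(total) AS a FROM orders GROUP BY customer ORDER BY a

Result:
customer | a     
---------+-------
Alice    | 177.73
Hank     | 651.41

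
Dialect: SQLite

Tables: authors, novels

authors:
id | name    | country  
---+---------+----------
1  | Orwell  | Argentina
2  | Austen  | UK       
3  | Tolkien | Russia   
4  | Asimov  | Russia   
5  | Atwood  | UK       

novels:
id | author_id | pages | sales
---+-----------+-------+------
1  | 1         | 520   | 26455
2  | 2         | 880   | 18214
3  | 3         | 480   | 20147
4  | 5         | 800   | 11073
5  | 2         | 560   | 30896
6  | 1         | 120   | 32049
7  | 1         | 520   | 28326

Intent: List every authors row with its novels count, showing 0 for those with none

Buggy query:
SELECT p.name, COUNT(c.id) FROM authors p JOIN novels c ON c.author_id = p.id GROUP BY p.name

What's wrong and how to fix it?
Bug: An inner join excludes parents with zero children

Fix: Use LEFT JOIN so parents without children still appear (COUNT(c.id) gives 0)

Corrected query:
SELECT p.name, COUNT(c.id) FROM authors p LEFT JOIN novels c ON c.author_id = p.id GROUP BY p.name

Result:
name    | COUNT(c.id)
--------+------------
Asimov  | 0          
Atwood  | 1          
Austen  | 2          
Orwell  | 3          
Tolkien | 1          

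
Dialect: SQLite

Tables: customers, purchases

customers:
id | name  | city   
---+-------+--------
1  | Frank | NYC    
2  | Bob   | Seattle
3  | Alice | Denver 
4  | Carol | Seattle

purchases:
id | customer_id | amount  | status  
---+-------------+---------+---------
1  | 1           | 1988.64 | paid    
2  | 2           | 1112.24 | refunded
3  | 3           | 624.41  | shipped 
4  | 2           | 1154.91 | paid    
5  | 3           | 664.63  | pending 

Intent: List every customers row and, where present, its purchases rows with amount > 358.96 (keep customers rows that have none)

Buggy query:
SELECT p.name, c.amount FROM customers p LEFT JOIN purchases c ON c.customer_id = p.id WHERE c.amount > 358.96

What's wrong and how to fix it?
Bug: Filtering c.amount in WHERE discards the NULL rows produced by LEFT JOIN, turning it into an inner join

Fix: Put 'c.amount > 358.96' in the JOIN's ON clause instead of WHERE

Corrected query:
SELECT p.name, c.amount FROM customers p LEFT JOIN purchases c ON c.customer_id = p.id AND c.amount > 358.96

Result:
name  | amount 
------+--------
Frank | 1988.64
Bob   | 1112.24
Bob   | 1154.91
Alice | 624.41 
Alice | 664.63 
Carol | NULL   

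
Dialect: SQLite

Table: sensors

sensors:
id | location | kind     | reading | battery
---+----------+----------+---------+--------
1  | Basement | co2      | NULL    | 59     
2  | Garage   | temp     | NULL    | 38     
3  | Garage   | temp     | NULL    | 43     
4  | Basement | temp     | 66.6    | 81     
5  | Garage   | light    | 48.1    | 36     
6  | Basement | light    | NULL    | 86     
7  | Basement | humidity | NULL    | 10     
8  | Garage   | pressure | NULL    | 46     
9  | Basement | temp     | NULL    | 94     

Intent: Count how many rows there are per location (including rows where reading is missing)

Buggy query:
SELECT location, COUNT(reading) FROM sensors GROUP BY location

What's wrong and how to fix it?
Bug: COUNT(column) counts non-NULL values only; rows with NULL reading aren't counted

Fix: Replace COUNT(reading) with COUNT(*)

Corrected query:
SELECT location, COUNT(*) FROM sensors GROUP BY location

Result:
location | COUNT(*)
---------+---------
Basement | 5       
Garage   | 4       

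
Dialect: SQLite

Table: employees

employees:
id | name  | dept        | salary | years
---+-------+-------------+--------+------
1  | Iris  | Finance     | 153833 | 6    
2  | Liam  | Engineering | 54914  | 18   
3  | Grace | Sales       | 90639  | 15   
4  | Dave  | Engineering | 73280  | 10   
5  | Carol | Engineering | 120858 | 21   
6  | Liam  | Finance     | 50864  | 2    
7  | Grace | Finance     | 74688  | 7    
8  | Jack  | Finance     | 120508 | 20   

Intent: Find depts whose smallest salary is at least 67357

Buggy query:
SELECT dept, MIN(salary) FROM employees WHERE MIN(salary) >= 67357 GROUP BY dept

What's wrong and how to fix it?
Bug: MIN() in WHERE is a misuse of aggregate

Fix: Use HAVING for the per-group MIN condition

Corrected query:
SELECT dept, MIN(salary) FROM employees GROUP BY dept HAVING MIN(salary) >= 67357

Result:
dept  | MIN(salary)
------+------------
Sales | 90639      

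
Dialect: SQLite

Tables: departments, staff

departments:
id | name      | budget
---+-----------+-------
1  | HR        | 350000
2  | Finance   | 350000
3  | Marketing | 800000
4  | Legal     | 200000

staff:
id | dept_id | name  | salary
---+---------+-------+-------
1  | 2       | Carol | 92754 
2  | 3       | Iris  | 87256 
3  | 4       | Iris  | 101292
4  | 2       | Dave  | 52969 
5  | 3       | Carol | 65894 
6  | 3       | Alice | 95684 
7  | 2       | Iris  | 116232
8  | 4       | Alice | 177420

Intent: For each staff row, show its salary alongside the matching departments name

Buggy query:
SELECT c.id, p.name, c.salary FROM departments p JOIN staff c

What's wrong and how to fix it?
Bug: Missing join condition: each staff row is matched to all departments rows instead of just its own

Fix: Add ON c.dept_id = p.id to the JOIN

Corrected query:
SELECT c.id, p.name, c.salary FROM departments p JOIN staff c ON c.dept_id = p.id

Result:
id | name      | salary
---+-----------+-------
1  | Finance   | 92754 
2  | Marketing | 87256 
3  | Legal     | 101292
4  | Finance   | 52969 
5  | Marketing | 65894 
6  | Marketing | 95684 
7  | Finance   | 116232
8  | Legal     | 177420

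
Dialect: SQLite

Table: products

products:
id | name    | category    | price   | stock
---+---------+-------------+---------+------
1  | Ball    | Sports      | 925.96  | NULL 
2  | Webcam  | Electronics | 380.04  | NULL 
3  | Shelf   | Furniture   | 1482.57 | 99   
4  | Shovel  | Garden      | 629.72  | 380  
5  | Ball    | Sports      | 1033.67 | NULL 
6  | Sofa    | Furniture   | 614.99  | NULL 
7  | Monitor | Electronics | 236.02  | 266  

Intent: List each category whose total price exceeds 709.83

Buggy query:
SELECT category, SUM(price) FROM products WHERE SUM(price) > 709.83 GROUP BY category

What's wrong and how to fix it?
Bug: Aggregate functions cannot appear in a WHERE clause

Fix: Use HAVING (which filters groups after aggregation) instead of WHERE

Corrected query:
SELECT category, SUM(price) FROM products GROUP BY category HAVING SUM(price) > 709.83

Result:
category  | SUM(price)
----------+-----------
Furniture | 2097.56   
Sports    | 1959.63   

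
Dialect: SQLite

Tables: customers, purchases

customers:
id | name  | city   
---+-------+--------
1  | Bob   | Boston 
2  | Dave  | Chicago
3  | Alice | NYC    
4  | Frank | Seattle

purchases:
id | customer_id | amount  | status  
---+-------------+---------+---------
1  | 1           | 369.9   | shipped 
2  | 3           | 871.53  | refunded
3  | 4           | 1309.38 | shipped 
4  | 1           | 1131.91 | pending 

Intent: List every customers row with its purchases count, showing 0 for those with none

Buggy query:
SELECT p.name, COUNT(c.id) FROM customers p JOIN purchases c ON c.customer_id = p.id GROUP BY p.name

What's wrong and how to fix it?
Bug: An inner join excludes parents with zero children

Fix: Switch to LEFT JOIN to retain unmatched parent rows

Corrected query:
SELECT p.name, COUNT(c.id) FROM customers p LEFT JOIN purchases c ON c.customer_id = p.id GROUP BY p.name

Result:
name  | COUNT(c.id)
------+------------
Alice | 1          
Bob   | 2          
Dave  | 0          
Frank | 1          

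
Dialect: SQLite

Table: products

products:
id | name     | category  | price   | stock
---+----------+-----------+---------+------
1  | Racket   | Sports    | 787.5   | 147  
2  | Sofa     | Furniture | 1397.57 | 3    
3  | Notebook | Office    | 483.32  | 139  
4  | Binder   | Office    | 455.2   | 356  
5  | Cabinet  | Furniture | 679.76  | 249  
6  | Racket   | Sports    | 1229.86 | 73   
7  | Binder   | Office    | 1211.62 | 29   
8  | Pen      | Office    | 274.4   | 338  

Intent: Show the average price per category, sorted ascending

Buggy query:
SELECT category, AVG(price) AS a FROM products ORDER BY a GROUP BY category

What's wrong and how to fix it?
Bug: ORDER BY appears before GROUP BY; SQL clause order requires GROUP BY first

Fix: Reorder: SELECT … FROM … GROUP BY … ORDER BY …

Corrected query:
SELECT category, AVG(price) AS a FROM products GROUP BY category ORDER BY a

Result:
category  | a       
----------+---------
Office    | 606.135 
Sports    | 1008.68 
Furniture | 1038.665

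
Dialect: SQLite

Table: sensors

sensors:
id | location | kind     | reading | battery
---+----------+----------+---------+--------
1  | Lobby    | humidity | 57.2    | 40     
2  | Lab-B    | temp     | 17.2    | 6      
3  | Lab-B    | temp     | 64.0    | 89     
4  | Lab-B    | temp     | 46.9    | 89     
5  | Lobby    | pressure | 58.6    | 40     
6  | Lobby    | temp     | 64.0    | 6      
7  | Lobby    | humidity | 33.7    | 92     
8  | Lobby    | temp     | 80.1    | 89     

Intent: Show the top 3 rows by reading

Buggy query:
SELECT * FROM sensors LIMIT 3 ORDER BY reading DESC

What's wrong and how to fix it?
Bug: ORDER BY cannot follow LIMIT; LIMIT is the final clause

Fix: Sort with ORDER BY, then apply LIMIT

Corrected query:
SELECT * FROM sensors ORDER BY reading DESC LIMIT 3

Result:
id | location | kind | reading | battery
---+----------+------+---------+--------
8  | Lobby    | temp | 80.1    | 89     
3  | Lab-B    | temp | 64      | 89     
6  | Lobby    | temp | 64      | 6      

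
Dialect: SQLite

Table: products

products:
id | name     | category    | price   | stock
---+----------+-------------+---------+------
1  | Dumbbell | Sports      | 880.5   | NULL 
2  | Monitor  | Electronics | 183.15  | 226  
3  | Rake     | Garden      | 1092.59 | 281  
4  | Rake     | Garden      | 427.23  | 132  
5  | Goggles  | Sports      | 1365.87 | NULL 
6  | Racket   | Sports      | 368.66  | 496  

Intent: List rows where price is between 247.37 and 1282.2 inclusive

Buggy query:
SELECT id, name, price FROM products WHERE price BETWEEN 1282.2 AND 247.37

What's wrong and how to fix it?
Bug: The bounds are reversed; BETWEEN a AND b requires a <= b to match anything

Fix: Swap the bounds so the smaller value comes first

Corrected query:
SELECT id, name, price FROM products WHERE price BETWEEN 247.37 AND 1282.2

Result:
id | name     | price  
---+----------+--------
1  | Dumbbell | 880.5  
3  | Rake     | 1092.59
4  | Rake     | 427.23 
6  | Racket   | 368.66 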